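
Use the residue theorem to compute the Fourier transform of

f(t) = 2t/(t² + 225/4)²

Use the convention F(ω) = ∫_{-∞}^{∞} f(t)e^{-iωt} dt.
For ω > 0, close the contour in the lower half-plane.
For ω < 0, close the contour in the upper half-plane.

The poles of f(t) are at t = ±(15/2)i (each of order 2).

Let g(z) = f(z)e^{-iωz}; for large |z| the factor e^{-iωz} decays in the lower half-plane when ω > 0 and in the upper half-plane when ω < 0.

Case ω > 0 (lower half-plane, clockwise contour ⇒ F(ω) = -2πi·ΣRes):
  Res_{z = - \frac{15 i}{2}} g(z) = \frac{\omega e^{- \frac{15 \omega}{2}}}{15} (pole of order 2)
  F(ω) = -2πi·ΣRes = - \frac{2 i \pi \omega e^{- \frac{15 \omega}{2}}}{15}

Case ω < 0 (upper half-plane, counterclockwise contour ⇒ F(ω) = +2πi·ΣRes):
  Res_{z = \frac{15 i}{2}} g(z) = - \frac{\omega e^{\frac{15 \omega}{2}}}{15} (pole of order 2)
  F(ω) = 2πi·ΣRes = - \frac{2 i \pi \omega e^{\frac{15 \omega}{2}}}{15}

Both cases combine into a single formula in |ω|:

F(ω) = - \frac{2 i \pi \omega e^{- \frac{15 \left|{\omega}\right|}{2}}}{15}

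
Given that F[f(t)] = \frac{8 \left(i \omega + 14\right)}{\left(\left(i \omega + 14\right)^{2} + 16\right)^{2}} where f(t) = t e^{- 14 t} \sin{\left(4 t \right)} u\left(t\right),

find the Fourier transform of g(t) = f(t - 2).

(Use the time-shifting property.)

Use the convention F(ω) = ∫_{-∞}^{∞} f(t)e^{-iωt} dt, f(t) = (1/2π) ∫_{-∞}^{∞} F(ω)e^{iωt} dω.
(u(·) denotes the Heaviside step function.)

F[g](ω) = \frac{8 \left(i \omega + 14\right) e^{- 2 i \omega}}{\left(\left(i \omega + 14\right)^{2} + 16\right)^{2}}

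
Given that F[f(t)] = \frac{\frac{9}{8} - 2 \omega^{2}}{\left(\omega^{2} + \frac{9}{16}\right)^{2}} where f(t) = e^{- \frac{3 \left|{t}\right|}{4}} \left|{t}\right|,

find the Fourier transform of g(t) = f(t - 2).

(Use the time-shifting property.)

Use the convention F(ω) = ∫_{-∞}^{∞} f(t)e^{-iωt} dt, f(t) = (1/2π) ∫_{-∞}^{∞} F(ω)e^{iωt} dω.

F[g](ω) = \frac{32 \left(9 - 16 \omega^{2}\right) e^{- 2 i \omega}}{\left(16 \omega^{2} + 9\right)^{2}}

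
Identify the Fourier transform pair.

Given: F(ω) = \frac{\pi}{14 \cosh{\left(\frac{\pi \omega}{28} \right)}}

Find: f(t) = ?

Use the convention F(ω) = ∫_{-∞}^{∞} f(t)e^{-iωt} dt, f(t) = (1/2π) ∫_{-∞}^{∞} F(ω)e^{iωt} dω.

f(t) = \frac{2}{e^{14 t} + e^{- 14 t}}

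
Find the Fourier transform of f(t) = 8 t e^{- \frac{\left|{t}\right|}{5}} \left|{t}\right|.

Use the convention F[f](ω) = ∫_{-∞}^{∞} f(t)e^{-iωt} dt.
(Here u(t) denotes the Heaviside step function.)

F(ω) = \frac{20000 i \omega \left(25 \omega^{2} - 3\right)}{\left(25 \omega^{2} + 1\right)^{3}}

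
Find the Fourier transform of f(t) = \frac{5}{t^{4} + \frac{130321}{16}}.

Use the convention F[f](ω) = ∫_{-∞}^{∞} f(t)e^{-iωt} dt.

F(ω) = \frac{40 \pi e^{- \frac{19 \sqrt{2} \left|{\omega}\right|}{4}} \sin{\left(\frac{19 \sqrt{2} \left|{\omega}\right|}{4} + \frac{\pi}{4} \right)}}{6859}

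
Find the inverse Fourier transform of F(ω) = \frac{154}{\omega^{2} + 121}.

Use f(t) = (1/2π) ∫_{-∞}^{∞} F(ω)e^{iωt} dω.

f(t) = 7 e^{- 11 \left|{t}\right|}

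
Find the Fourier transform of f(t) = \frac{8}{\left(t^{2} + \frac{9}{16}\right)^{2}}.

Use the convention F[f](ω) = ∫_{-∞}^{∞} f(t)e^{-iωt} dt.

F(ω) = \frac{64 \pi \left(3 \left|{\omega}\right| + 4\right) e^{- \frac{3 \left|{\omega}\right|}{4}}}{27}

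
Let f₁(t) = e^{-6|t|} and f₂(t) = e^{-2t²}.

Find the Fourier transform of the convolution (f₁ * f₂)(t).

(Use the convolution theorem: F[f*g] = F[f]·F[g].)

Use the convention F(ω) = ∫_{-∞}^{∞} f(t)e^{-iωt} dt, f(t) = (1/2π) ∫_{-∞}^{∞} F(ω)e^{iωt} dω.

F[f₁*f₂](ω) = \frac{6 \sqrt{2} \sqrt{\pi} e^{- \frac{\omega^{2}}{8}}}{\omega^{2} + 36}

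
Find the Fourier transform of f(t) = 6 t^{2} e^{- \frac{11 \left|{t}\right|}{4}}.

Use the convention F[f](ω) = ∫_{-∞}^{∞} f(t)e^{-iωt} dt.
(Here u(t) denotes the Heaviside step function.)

F(ω) = \frac{16896 \left(121 - 48 \omega^{2}\right)}{\left(16 \omega^{2} + 121\right)^{3}}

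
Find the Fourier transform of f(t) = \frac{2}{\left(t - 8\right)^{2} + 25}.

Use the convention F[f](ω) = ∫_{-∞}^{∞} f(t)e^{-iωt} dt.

F(ω) = \frac{2 \pi e^{- 8 i \omega - 5 \left|{\omega}\right|}}{5}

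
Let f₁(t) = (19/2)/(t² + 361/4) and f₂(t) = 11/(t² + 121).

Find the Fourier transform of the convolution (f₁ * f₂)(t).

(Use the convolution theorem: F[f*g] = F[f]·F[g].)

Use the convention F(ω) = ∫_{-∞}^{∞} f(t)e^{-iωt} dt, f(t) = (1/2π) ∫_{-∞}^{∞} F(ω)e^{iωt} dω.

F[f₁*f₂](ω) = \pi^{2} e^{- \frac{41 \left|{\omega}\right|}{2}}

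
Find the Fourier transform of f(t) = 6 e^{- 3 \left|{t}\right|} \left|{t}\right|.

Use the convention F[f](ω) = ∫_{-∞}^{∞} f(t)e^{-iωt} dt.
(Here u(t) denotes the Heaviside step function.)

F(ω) = \frac{12 \left(9 - \omega^{2}\right)}{\left(\omega^{2} + 9\right)^{2}}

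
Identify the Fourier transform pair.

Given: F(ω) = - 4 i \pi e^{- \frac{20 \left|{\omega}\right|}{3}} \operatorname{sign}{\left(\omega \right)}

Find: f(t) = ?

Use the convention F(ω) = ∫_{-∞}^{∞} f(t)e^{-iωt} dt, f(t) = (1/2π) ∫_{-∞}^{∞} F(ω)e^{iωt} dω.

f(t) = \frac{4 t}{t^{2} + \frac{400}{9}}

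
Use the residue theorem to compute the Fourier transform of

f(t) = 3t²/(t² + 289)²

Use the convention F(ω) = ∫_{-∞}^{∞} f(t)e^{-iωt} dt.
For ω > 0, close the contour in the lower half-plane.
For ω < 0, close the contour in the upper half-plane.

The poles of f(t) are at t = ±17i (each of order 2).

Let g(z) = f(z)e^{-iωz}; for large |z| the factor e^{-iωz} decays in the lower half-plane when ω > 0 and in the upper half-plane when ω < 0.

Case ω > 0 (lower half-plane, clockwise contour ⇒ F(ω) = -2πi·ΣRes):
  Res_{z = - 17 i} g(z) = \frac{3 i \left(1 - 17 \omega\right) e^{- 17 \omega}}{68} (pole of order 2)
  F(ω) = -2πi·ΣRes = \frac{3 \pi \left(1 - 17 \omega\right) e^{- 17 \omega}}{34}

Case ω < 0 (upper half-plane, counterclockwise contour ⇒ F(ω) = +2πi·ΣRes):
  Res_{z = 17 i} g(z) = \frac{3 i \left(- 17 \omega - 1\right) e^{17 \omega}}{68} (pole of order 2)
  F(ω) = 2πi·ΣRes = \frac{3 \pi \left(17 \omega + 1\right) e^{17 \omega}}{34}

Both cases combine into a single formula in |ω|:

F(ω) = \frac{3 \pi \left(1 - 17 \left|{\omega}\right|\right) e^{- 17 \left|{\omega}\right|}}{34}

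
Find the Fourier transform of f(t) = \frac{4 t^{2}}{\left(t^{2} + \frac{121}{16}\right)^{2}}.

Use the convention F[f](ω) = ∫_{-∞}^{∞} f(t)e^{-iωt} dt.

F(ω) = \frac{2 \pi \left(4 - 11 \left|{\omega}\right|\right) e^{- \frac{11 \left|{\omega}\right|}{4}}}{11}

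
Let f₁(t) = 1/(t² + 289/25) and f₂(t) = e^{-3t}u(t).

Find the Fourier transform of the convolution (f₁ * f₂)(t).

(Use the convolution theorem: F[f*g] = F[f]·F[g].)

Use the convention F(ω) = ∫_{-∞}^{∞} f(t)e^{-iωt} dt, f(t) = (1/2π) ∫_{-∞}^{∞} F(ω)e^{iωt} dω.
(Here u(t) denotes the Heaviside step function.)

F[f₁*f₂](ω) = \frac{5 \pi e^{- \frac{17 \left|{\omega}\right|}{5}}}{17 \left(i \omega + 3\right)}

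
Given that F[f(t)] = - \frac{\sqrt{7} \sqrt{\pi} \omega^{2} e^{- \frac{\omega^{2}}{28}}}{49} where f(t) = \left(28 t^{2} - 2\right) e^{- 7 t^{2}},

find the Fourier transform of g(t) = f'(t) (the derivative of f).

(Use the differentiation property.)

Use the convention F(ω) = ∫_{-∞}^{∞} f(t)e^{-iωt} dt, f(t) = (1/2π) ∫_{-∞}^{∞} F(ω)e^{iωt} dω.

F[g](ω) = - \frac{\sqrt{7} i \sqrt{\pi} \omega^{3} e^{- \frac{\omega^{2}}{28}}}{49}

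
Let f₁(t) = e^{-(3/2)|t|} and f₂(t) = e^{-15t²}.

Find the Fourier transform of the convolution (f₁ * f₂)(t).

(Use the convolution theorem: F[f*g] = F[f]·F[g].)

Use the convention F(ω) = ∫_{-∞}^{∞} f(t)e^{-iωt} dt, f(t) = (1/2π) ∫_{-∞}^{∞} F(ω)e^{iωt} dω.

F[f₁*f₂](ω) = \frac{4 \sqrt{15} \sqrt{\pi} e^{- \frac{\omega^{2}}{60}}}{5 \left(4 \omega^{2} + 9\right)}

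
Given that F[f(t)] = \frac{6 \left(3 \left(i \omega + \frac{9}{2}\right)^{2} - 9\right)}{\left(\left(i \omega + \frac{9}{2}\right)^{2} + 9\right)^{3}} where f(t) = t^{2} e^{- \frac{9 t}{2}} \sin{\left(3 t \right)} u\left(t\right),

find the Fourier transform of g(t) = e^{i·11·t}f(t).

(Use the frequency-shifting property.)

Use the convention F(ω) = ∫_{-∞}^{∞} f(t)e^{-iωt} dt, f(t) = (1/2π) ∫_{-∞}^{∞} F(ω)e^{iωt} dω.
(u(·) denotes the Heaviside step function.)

F[g](ω) = \frac{288 \left(\left(2 i \left(\omega - 11\right) + 9\right)^{2} - 12\right)}{\left(\left(2 i \left(\omega - 11\right) + 9\right)^{2} + 36\right)^{3}}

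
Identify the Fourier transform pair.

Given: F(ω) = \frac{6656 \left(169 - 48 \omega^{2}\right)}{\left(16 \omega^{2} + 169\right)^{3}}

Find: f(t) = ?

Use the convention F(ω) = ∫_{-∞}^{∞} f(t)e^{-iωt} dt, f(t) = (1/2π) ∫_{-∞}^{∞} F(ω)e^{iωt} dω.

f(t) = 2 t^{2} e^{- \frac{13 \left|{t}\right|}{4}}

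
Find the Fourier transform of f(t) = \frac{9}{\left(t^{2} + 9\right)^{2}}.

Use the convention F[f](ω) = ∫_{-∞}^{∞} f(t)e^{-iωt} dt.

F(ω) = \frac{\pi \left(3 \left|{\omega}\right| + 1\right) e^{- 3 \left|{\omega}\right|}}{6}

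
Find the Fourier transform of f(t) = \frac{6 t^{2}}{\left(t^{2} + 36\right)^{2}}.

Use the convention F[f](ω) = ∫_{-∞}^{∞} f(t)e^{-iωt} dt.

F(ω) = \frac{\pi \left(1 - 6 \left|{\omega}\right|\right) e^{- 6 \left|{\omega}\right|}}{2}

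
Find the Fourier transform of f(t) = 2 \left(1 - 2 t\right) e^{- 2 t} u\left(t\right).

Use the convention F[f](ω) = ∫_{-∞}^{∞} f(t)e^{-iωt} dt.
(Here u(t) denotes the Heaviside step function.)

F(ω) = \frac{2 i \omega}{- \omega^{2} + 4 i \omega + 4}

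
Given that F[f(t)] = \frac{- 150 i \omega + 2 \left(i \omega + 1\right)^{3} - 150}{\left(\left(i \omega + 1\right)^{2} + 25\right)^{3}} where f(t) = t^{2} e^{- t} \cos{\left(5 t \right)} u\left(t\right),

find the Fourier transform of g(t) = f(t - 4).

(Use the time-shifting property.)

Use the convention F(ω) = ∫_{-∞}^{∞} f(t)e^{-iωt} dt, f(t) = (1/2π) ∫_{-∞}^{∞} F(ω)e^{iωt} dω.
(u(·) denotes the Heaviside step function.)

F[g](ω) = \frac{2 \left(- 75 i \omega + \left(i \omega + 1\right)^{3} - 75\right) e^{- 4 i \omega}}{\left(\left(i \omega + 1\right)^{2} + 25\right)^{3}}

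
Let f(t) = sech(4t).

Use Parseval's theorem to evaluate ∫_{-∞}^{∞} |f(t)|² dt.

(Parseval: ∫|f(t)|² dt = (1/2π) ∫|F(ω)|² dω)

∫|f(t)|² dt = \frac{1}{2}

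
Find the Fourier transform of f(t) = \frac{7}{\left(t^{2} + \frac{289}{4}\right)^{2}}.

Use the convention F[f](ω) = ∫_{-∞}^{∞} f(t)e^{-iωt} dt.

F(ω) = \frac{14 \pi \left(17 \left|{\omega}\right| + 2\right) e^{- \frac{17 \left|{\omega}\right|}{2}}}{4913}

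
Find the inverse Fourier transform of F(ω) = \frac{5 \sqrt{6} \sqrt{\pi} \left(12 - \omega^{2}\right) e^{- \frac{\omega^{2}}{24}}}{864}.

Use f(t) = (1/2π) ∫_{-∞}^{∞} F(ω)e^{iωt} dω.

f(t) = 5 t^{2} e^{- 6 t^{2}}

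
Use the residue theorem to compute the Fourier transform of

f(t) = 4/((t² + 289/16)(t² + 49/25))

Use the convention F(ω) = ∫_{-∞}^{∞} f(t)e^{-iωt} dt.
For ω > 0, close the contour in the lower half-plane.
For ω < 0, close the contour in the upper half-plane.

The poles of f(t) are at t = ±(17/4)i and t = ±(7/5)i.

Let g(z) = f(z)e^{-iωz}; for large |z| the factor e^{-iωz} decays in the lower half-plane when ω > 0 and in the upper half-plane when ω < 0.

Case ω > 0 (lower half-plane, clockwise contour ⇒ F(ω) = -2πi·ΣRes):
  Res_{z = - \frac{17 i}{4}} g(z) = - \frac{3200 i e^{- \frac{17 \omega}{4}}}{109497}
  Res_{z = - \frac{7 i}{5}} g(z) = \frac{4000 i e^{- \frac{7 \omega}{5}}}{45087}
  F(ω) = -2πi·ΣRes = - \frac{6400 \pi e^{- \frac{17 \omega}{4}}}{109497} + \frac{8000 \pi e^{- \frac{7 \omega}{5}}}{45087}

Case ω < 0 (upper half-plane, counterclockwise contour ⇒ F(ω) = +2πi·ΣRes):
  Res_{z = \frac{17 i}{4}} g(z) = \frac{3200 i e^{\frac{17 \omega}{4}}}{109497}
  Res_{z = \frac{7 i}{5}} g(z) = - \frac{4000 i e^{\frac{7 \omega}{5}}}{45087}
  F(ω) = 2πi·ΣRes = \frac{1600 \pi \left(85 e^{\frac{7 \omega}{5}} - 28 e^{\frac{17 \omega}{4}}\right)}{766479}

Both cases combine into a single formula in |ω|:

F(ω) = - \frac{6400 \pi e^{- \frac{17 \left|{\omega}\right|}{4}}}{109497} + \frac{8000 \pi e^{- \frac{7 \left|{\omega}\right|}{5}}}{45087}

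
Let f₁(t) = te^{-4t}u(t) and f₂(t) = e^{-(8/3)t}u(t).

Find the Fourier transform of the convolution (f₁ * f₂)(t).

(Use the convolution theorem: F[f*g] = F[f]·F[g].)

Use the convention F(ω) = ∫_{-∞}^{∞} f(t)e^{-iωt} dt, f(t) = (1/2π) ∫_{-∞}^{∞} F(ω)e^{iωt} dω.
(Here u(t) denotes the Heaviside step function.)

F[f₁*f₂](ω) = \frac{3}{\left(i \omega + 4\right)^{2} \left(3 i \omega + 8\right)}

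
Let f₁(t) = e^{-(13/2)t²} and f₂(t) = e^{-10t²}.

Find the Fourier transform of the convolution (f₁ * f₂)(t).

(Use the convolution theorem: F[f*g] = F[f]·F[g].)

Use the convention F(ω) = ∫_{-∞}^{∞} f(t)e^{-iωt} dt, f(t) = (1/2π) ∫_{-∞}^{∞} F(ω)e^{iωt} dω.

F[f₁*f₂](ω) = \frac{\sqrt{65} \pi e^{- \frac{33 \omega^{2}}{520}}}{65}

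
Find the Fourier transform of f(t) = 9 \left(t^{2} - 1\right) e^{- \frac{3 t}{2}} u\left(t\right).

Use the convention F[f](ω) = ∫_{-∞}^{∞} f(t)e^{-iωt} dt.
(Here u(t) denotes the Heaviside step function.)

F(ω) = \frac{18 \left(16 i \omega - \left(2 i \omega + 3\right)^{3} + 24\right)}{\left(2 i \omega + 3\right)^{4}}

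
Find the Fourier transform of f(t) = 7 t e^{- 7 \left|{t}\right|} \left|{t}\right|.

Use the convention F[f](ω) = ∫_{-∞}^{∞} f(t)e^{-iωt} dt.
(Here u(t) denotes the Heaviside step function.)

F(ω) = \frac{28 i \omega \left(\omega^{2} - 147\right)}{\left(\omega^{2} + 49\right)^{3}}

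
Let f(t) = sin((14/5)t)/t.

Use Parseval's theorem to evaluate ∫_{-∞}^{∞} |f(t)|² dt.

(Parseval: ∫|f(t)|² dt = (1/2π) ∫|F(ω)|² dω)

∫|f(t)|² dt = \frac{14 \pi}{5}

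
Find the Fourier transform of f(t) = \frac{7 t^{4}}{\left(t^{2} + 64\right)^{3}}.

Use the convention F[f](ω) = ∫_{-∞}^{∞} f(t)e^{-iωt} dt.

F(ω) = \frac{7 \pi \left(64 \omega^{2} - 40 \left|{\omega}\right| + 3\right) e^{- 8 \left|{\omega}\right|}}{64}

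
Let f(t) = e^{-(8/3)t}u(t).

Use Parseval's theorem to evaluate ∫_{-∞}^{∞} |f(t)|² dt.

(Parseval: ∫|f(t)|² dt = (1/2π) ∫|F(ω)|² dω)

∫|f(t)|² dt = \frac{3}{16}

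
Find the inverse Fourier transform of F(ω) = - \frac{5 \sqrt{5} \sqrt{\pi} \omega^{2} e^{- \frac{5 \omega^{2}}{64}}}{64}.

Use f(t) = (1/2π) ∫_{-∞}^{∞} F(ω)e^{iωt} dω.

f(t) = \left(\frac{64 t^{2}}{5} - 2\right) e^{- \frac{16 t^{2}}{5}}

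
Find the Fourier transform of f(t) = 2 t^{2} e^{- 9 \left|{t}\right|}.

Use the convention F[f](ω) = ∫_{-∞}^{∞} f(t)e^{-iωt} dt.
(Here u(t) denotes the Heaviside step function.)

F(ω) = \frac{216 \left(27 - \omega^{2}\right)}{\left(\omega^{2} + 81\right)^{3}}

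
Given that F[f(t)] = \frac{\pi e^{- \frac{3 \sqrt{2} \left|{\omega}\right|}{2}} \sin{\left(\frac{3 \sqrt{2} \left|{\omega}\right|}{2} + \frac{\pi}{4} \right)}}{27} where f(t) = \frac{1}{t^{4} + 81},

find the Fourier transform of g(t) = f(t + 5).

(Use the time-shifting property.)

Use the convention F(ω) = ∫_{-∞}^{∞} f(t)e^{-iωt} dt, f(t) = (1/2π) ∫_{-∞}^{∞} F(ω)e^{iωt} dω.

F[g](ω) = \frac{\pi e^{5 i \omega - \frac{3 \sqrt{2} \left|{\omega}\right|}{2}} \sin{\left(\frac{3 \sqrt{2} \left|{\omega}\right|}{2} + \frac{\pi}{4} \right)}}{27}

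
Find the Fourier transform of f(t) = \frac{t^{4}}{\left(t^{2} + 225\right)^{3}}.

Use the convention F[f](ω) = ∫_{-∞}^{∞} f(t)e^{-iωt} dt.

F(ω) = \frac{\pi \left(75 \omega^{2} - 25 \left|{\omega}\right| + 1\right) e^{- 15 \left|{\omega}\right|}}{40}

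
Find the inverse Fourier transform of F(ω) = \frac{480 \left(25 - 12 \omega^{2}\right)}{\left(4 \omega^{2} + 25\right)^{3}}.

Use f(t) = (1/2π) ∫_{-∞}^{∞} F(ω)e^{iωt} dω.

f(t) = 3 t^{2} e^{- \frac{5 \left|{t}\right|}{2}}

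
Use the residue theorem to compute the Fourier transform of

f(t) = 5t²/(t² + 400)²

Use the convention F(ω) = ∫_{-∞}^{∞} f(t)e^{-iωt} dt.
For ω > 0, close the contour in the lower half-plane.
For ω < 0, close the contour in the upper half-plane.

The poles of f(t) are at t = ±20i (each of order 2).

Let g(z) = f(z)e^{-iωz}; for large |z| the factor e^{-iωz} decays in the lower half-plane when ω > 0 and in the upper half-plane when ω < 0.

Case ω > 0 (lower half-plane, clockwise contour ⇒ F(ω) = -2πi·ΣRes):
  Res_{z = - 20 i} g(z) = \frac{i \left(1 - 20 \omega\right) e^{- 20 \omega}}{16} (pole of order 2)
  F(ω) = -2πi·ΣRes = \frac{\pi \left(1 - 20 \omega\right) e^{- 20 \omega}}{8}

Case ω < 0 (upper half-plane, counterclockwise contour ⇒ F(ω) = +2πi·ΣRes):
  Res_{z = 20 i} g(z) = \frac{i \left(- 20 \omega - 1\right) e^{20 \omega}}{16} (pole of order 2)
  F(ω) = 2πi·ΣRes = \frac{\pi \left(20 \omega + 1\right) e^{20 \omega}}{8}

Both cases combine into a single formula in |ω|:

F(ω) = \frac{\pi \left(1 - 20 \left|{\omega}\right|\right) e^{- 20 \left|{\omega}\right|}}{8}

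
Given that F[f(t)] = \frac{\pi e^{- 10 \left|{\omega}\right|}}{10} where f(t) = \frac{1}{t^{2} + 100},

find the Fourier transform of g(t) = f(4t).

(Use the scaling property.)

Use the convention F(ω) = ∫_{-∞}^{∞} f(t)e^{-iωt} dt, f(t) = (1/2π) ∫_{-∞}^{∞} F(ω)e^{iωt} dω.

F[g](ω) = \frac{\pi e^{- \frac{5 \left|{\omega}\right|}{2}}}{40}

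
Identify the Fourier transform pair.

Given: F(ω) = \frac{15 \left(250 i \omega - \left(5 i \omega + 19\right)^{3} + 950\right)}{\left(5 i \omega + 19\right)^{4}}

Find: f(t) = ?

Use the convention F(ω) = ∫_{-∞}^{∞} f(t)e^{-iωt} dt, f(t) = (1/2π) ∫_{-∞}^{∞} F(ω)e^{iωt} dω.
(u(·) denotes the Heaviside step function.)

f(t) = 3 \left(t^{2} - 1\right) e^{- \frac{19 t}{5}} u\left(t\right)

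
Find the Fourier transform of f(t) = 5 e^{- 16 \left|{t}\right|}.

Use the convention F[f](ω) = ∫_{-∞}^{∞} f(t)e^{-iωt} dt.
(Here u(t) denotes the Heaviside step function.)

F(ω) = \frac{160}{\omega^{2} + 256}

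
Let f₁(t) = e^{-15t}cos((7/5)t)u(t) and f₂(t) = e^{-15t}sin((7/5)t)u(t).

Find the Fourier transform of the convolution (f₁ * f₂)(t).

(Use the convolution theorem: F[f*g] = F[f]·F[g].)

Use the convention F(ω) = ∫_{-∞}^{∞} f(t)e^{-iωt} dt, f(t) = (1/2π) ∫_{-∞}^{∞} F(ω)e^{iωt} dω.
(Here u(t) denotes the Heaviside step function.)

F[f₁*f₂](ω) = \frac{875 \left(i \omega + 15\right)}{\left(25 \left(i \omega + 15\right)^{2} + 49\right)^{2}}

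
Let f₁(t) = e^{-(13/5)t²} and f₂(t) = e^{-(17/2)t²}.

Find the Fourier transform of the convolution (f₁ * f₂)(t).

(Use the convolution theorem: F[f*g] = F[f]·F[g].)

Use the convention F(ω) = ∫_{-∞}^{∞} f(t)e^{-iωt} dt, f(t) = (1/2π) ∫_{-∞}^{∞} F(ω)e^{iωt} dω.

F[f₁*f₂](ω) = \frac{\sqrt{2210} \pi e^{- \frac{111 \omega^{2}}{884}}}{221}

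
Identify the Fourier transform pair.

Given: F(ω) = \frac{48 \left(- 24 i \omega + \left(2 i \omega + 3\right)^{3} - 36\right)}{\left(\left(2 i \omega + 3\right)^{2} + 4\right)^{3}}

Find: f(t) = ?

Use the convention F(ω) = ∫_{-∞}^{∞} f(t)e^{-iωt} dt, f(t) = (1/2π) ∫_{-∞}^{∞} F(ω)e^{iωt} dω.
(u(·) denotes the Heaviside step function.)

f(t) = 3 t^{2} e^{- \frac{3 t}{2}} \cos{\left(t \right)} u\left(t\right)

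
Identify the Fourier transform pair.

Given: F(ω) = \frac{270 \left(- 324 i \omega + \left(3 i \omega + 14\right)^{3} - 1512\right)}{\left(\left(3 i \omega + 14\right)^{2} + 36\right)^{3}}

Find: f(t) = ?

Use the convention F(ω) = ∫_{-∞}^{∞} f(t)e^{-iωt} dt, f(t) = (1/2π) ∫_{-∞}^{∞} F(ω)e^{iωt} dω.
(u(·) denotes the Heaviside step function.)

f(t) = 5 t^{2} e^{- \frac{14 t}{3}} \cos{\left(2 t \right)} u\left(t\right)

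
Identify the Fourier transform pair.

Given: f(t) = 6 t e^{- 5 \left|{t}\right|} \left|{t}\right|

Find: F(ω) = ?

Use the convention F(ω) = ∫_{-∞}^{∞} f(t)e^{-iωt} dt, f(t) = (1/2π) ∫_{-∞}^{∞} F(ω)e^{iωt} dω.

F(ω) = \frac{24 i \omega \left(\omega^{2} - 75\right)}{\left(\omega^{2} + 25\right)^{3}}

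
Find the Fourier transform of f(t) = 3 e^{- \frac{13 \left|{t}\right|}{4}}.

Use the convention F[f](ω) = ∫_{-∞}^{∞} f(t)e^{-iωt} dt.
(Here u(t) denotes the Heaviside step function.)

F(ω) = \frac{312}{16 \omega^{2} + 169}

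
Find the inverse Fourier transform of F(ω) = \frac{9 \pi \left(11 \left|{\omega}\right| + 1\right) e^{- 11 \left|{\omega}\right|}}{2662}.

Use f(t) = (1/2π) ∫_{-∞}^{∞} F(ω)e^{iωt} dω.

f(t) = \frac{9}{\left(t^{2} + 121\right)^{2}}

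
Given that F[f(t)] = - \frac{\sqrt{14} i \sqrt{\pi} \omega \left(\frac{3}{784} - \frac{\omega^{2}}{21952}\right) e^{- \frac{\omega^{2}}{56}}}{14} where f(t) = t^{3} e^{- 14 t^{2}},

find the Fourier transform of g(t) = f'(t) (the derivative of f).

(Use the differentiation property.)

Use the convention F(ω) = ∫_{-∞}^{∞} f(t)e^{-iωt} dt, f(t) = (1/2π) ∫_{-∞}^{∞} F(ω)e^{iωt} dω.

F[g](ω) = \frac{\sqrt{14} \sqrt{\pi} \omega^{2} \left(84 - \omega^{2}\right) e^{- \frac{\omega^{2}}{56}}}{307328}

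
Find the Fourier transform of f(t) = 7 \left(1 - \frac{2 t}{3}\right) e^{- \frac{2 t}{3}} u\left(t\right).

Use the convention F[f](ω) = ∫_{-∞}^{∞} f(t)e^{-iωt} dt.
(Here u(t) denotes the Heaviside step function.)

F(ω) = \frac{63 i \omega}{- 9 \omega^{2} + 12 i \omega + 4}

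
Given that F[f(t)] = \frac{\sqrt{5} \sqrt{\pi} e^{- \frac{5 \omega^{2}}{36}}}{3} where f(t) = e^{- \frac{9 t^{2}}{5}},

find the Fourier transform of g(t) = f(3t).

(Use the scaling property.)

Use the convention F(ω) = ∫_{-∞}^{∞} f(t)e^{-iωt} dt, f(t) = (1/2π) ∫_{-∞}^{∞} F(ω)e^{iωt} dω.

F[g](ω) = \frac{\sqrt{5} \sqrt{\pi} e^{- \frac{5 \omega^{2}}{324}}}{9}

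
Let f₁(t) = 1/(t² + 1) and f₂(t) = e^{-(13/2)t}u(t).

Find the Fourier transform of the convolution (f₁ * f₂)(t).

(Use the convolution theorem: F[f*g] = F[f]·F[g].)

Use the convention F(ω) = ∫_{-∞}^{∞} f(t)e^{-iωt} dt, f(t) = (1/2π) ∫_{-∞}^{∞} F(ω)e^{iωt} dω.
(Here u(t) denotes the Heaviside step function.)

F[f₁*f₂](ω) = \frac{2 \pi e^{- \left|{\omega}\right|}}{2 i \omega + 13}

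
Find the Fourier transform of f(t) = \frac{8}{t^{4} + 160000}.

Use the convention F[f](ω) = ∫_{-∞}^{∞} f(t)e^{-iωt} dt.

F(ω) = \frac{\pi e^{- 10 \sqrt{2} \left|{\omega}\right|} \sin{\left(10 \sqrt{2} \left|{\omega}\right| + \frac{\pi}{4} \right)}}{1000}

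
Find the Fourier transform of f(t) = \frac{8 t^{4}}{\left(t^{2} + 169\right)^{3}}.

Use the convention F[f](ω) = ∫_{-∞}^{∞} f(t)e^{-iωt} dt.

F(ω) = \frac{\pi \left(169 \omega^{2} - 65 \left|{\omega}\right| + 3\right) e^{- 13 \left|{\omega}\right|}}{13}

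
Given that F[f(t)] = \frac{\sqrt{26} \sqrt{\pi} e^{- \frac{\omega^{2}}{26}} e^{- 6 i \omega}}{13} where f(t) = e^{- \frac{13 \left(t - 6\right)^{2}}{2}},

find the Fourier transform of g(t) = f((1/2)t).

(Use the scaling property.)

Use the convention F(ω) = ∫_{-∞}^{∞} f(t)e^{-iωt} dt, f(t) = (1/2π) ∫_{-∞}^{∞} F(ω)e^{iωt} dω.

F[g](ω) = \frac{2 \sqrt{26} \sqrt{\pi} e^{- \frac{2 \omega \left(\omega + 78 i\right)}{13}}}{13}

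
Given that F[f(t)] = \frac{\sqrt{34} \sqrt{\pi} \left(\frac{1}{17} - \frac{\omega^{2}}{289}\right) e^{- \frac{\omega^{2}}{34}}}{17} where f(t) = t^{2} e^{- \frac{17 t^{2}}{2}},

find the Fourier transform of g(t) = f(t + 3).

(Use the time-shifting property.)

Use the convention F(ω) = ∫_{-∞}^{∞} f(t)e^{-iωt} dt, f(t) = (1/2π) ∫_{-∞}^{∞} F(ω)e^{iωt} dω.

F[g](ω) = \frac{\sqrt{34} \sqrt{\pi} \left(17 - \omega^{2}\right) e^{\frac{\omega \left(- \omega + 102 i\right)}{34}}}{4913}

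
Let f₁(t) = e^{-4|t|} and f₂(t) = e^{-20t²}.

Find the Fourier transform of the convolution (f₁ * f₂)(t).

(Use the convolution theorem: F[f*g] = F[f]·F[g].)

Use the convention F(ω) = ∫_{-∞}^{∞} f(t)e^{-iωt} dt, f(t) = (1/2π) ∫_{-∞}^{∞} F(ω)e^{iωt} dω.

F[f₁*f₂](ω) = \frac{4 \sqrt{5} \sqrt{\pi} e^{- \frac{\omega^{2}}{80}}}{5 \left(\omega^{2} + 16\right)}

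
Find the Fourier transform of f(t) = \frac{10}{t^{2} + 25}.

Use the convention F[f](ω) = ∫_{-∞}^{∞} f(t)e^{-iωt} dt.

F(ω) = 2 \pi e^{- 5 \left|{\omega}\right|}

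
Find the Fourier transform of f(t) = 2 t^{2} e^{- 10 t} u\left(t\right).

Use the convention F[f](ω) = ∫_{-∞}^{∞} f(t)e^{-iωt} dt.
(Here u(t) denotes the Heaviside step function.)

F(ω) = \frac{4}{\left(i \omega + 10\right)^{3}}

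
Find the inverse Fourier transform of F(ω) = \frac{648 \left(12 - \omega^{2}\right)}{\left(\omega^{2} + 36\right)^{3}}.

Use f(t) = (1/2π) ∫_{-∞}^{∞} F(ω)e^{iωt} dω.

f(t) = 9 t^{2} e^{- 6 \left|{t}\right|}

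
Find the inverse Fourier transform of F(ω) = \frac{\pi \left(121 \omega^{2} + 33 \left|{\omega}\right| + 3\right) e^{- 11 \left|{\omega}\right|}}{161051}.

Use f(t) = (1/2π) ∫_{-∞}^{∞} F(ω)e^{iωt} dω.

f(t) = \frac{8}{\left(t^{2} + 121\right)^{3}}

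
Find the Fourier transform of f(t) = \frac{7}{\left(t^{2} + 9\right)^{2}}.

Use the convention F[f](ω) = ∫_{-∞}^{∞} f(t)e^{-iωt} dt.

F(ω) = \frac{7 \pi \left(3 \left|{\omega}\right| + 1\right) e^{- 3 \left|{\omega}\right|}}{54}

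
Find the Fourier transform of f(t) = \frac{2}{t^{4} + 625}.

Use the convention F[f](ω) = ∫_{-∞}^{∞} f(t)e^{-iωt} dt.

F(ω) = \frac{2 \pi e^{- \frac{5 \sqrt{2} \left|{\omega}\right|}{2}} \sin{\left(\frac{5 \sqrt{2} \left|{\omega}\right|}{2} + \frac{\pi}{4} \right)}}{125}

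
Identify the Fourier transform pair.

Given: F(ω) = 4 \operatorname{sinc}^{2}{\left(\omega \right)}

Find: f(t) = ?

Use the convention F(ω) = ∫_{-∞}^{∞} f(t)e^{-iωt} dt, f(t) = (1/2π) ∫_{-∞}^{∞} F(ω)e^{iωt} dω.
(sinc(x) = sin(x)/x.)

f(t) = 2 \left(\begin{cases} 1 - \frac{\left|{t}\right|}{2} & \text{for}\: \left|{t}\right| < 2 \\0 & \text{otherwise} \end{cases}\right)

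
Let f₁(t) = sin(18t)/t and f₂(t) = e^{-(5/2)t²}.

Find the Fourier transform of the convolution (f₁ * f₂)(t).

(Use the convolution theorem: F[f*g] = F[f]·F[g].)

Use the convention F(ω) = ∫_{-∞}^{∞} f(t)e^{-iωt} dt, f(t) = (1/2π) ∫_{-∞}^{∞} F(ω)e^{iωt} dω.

F[f₁*f₂](ω) = \begin{cases} \frac{\sqrt{10} \pi^{\frac{3}{2}} e^{- \frac{\omega^{2}}{10}}}{5} & \text{for}\: \omega > -18 \wedge \omega < 18 \\0 & \text{otherwise} \end{cases}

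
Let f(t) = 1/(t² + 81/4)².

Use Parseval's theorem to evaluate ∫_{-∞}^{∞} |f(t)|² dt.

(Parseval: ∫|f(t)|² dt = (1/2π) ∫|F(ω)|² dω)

∫|f(t)|² dt = \frac{40 \pi}{4782969}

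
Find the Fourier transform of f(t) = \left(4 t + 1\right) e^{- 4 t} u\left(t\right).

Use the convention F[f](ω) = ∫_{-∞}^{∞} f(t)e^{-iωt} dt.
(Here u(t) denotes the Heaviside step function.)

F(ω) = \frac{- i \omega - 8}{\omega^{2} - 8 i \omega - 16}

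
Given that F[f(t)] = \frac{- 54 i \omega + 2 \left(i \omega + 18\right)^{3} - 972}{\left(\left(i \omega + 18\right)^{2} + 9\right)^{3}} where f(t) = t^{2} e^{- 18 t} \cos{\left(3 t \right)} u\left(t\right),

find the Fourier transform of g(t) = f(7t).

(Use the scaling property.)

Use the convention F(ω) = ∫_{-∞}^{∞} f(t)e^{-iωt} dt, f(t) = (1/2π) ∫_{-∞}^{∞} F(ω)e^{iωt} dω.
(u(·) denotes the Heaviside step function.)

F[g](ω) = \frac{98 \left(- 1323 i \omega + \left(i \omega + 126\right)^{3} - 166698\right)}{\left(\left(i \omega + 126\right)^{2} + 441\right)^{3}}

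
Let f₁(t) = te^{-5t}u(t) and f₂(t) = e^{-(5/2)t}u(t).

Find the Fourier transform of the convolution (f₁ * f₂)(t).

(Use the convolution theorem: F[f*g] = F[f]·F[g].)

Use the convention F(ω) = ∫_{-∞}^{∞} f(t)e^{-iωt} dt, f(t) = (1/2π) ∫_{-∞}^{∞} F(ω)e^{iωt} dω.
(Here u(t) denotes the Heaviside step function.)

F[f₁*f₂](ω) = \frac{2}{\left(i \omega + 5\right)^{2} \left(2 i \omega + 5\right)}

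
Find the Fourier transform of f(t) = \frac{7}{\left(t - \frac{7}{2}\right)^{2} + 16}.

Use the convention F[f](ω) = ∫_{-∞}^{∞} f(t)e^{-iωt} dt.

F(ω) = \frac{7 \pi e^{- \frac{7 i \omega}{2} - 4 \left|{\omega}\right|}}{4}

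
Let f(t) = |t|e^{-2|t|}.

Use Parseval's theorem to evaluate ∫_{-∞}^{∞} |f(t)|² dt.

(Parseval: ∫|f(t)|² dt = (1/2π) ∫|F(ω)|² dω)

∫|f(t)|² dt = \frac{1}{16}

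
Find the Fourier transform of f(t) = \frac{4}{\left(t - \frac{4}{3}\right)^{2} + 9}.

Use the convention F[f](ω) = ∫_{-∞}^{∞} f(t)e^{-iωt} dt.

F(ω) = \frac{4 \pi e^{- \frac{4 i \omega}{3} - 3 \left|{\omega}\right|}}{3}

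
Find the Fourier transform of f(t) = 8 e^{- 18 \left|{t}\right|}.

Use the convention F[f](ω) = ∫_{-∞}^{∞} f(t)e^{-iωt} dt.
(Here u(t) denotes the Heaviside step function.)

F(ω) = \frac{288}{\omega^{2} + 324}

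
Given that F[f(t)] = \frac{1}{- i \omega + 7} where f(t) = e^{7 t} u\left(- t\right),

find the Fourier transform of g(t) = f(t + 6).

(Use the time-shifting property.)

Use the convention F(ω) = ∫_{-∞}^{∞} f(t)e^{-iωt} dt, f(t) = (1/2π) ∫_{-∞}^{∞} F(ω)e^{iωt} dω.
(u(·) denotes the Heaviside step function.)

F[g](ω) = - \frac{e^{6 i \omega}}{i \omega - 7}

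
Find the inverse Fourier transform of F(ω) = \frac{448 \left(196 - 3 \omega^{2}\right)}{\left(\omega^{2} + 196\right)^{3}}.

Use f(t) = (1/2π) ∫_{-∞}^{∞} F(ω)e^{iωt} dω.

f(t) = 8 t^{2} e^{- 14 \left|{t}\right|}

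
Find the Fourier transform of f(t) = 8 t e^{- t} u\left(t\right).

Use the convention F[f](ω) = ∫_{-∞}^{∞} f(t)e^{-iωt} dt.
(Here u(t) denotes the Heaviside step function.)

F(ω) = \frac{8}{\left(i \omega + 1\right)^{2}}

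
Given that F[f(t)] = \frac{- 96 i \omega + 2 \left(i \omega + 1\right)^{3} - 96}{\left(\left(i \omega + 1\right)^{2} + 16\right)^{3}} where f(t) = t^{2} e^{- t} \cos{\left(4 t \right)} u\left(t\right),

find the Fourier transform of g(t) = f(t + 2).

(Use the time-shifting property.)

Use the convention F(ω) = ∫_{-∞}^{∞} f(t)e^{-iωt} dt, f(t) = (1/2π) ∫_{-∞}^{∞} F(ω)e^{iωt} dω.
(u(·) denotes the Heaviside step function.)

F[g](ω) = \frac{2 \left(- 48 i \omega + \left(i \omega + 1\right)^{3} - 48\right) e^{2 i \omega}}{\left(\left(i \omega + 1\right)^{2} + 16\right)^{3}}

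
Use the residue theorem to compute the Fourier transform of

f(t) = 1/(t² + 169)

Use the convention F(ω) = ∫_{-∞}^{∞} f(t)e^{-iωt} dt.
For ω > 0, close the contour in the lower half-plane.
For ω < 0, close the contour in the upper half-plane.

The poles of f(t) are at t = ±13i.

Let g(z) = f(z)e^{-iωz}; for large |z| the factor e^{-iωz} decays in the lower half-plane when ω > 0 and in the upper half-plane when ω < 0.

Case ω > 0 (lower half-plane, clockwise contour ⇒ F(ω) = -2πi·ΣRes):
  Res_{z = - 13 i} g(z) = \frac{i e^{- 13 \omega}}{26}
  F(ω) = -2πi·ΣRes = \frac{\pi e^{- 13 \omega}}{13}

Case ω < 0 (upper half-plane, counterclockwise contour ⇒ F(ω) = +2πi·ΣRes):
  Res_{z = 13 i} g(z) = - \frac{i e^{13 \omega}}{26}
  F(ω) = 2πi·ΣRes = \frac{\pi e^{13 \omega}}{13}

Both cases combine into a single formula in |ω|:

F(ω) = \frac{\pi e^{- 13 \left|{\omega}\right|}}{13}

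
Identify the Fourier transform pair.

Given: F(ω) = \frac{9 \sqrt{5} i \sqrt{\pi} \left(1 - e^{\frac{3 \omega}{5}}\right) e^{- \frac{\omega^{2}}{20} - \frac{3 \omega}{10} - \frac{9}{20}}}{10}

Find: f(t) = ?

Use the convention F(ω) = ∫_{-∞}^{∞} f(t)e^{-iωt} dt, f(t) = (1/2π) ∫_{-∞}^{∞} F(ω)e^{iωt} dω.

f(t) = 9 e^{- 5 t^{2}} \sin{\left(3 t \right)}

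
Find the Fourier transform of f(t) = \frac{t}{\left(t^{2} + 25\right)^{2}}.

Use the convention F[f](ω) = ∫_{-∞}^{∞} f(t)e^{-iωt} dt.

F(ω) = - \frac{i \pi \omega e^{- 5 \left|{\omega}\right|}}{10}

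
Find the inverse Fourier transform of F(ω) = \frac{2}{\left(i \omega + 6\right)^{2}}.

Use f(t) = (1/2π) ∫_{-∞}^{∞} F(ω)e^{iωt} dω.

f(t) = 2 t e^{- 6 t} u\left(t\right)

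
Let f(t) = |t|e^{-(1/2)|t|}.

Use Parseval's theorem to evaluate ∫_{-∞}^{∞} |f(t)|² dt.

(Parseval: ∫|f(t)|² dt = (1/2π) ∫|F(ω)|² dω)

∫|f(t)|² dt = 4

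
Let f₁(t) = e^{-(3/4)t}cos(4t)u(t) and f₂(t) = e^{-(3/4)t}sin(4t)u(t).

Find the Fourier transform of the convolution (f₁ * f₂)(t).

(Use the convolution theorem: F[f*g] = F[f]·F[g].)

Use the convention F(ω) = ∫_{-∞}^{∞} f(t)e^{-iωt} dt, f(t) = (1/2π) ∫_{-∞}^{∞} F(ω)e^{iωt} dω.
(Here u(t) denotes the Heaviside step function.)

F[f₁*f₂](ω) = \frac{256 \left(4 i \omega + 3\right)}{\left(\left(4 i \omega + 3\right)^{2} + 256\right)^{2}}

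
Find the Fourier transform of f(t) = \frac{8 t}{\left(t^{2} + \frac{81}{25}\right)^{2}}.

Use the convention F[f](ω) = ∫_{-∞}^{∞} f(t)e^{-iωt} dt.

F(ω) = - \frac{20 i \pi \omega e^{- \frac{9 \left|{\omega}\right|}{5}}}{9}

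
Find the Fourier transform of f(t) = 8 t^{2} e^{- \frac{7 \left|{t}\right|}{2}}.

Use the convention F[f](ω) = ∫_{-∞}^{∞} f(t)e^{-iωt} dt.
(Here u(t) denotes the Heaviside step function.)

F(ω) = \frac{1792 \left(49 - 12 \omega^{2}\right)}{\left(4 \omega^{2} + 49\right)^{3}}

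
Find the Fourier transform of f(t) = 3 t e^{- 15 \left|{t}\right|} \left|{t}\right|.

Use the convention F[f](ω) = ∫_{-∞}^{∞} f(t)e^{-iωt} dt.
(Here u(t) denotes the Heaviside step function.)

F(ω) = \frac{12 i \omega \left(\omega^{2} - 675\right)}{\left(\omega^{2} + 225\right)^{3}}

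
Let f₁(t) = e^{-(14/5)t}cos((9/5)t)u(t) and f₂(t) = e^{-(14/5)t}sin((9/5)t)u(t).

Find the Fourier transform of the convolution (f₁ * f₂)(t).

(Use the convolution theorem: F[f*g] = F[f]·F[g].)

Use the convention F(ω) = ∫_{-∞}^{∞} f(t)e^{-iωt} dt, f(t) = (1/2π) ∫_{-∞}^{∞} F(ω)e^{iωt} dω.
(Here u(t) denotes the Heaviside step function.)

F[f₁*f₂](ω) = \frac{225 \left(5 i \omega + 14\right)}{\left(\left(5 i \omega + 14\right)^{2} + 81\right)^{2}}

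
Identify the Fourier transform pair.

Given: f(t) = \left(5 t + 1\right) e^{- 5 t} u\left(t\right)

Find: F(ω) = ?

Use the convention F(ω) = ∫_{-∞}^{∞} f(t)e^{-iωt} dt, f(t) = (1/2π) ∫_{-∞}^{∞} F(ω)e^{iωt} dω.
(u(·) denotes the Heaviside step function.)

F(ω) = \frac{- i \omega - 10}{\omega^{2} - 10 i \omega - 25}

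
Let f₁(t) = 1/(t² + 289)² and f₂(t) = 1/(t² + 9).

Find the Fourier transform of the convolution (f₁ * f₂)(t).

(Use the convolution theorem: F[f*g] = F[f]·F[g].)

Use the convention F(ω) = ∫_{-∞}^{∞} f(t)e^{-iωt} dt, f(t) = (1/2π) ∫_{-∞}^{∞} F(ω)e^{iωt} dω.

F[f₁*f₂](ω) = \frac{\pi^{2} \left(17 \left|{\omega}\right| + 1\right) e^{- 20 \left|{\omega}\right|}}{29478}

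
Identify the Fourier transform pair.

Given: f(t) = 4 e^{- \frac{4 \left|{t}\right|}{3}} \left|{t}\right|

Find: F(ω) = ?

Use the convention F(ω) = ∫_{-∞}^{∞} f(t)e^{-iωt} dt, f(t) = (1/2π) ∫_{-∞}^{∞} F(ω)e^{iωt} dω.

F(ω) = \frac{72 \left(16 - 9 \omega^{2}\right)}{\left(9 \omega^{2} + 16\right)^{2}}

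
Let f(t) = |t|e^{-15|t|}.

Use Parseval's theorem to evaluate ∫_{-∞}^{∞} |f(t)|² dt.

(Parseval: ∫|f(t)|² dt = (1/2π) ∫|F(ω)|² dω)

∫|f(t)|² dt = \frac{1}{6750}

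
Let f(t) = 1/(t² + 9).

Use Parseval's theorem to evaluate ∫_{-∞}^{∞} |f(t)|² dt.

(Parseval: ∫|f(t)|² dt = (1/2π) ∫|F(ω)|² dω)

∫|f(t)|² dt = \frac{\pi}{54}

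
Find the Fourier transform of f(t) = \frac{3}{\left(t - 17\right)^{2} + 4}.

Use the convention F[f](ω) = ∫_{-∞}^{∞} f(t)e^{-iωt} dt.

F(ω) = \frac{3 \pi e^{- 17 i \omega - 2 \left|{\omega}\right|}}{2}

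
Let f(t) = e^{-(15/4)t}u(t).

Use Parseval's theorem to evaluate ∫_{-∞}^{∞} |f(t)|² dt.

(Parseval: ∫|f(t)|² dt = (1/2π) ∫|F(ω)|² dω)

∫|f(t)|² dt = \frac{2}{15}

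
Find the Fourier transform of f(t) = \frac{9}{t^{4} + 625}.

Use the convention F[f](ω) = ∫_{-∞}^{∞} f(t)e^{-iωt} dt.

F(ω) = \frac{9 \pi e^{- \frac{5 \sqrt{2} \left|{\omega}\right|}{2}} \sin{\left(\frac{5 \sqrt{2} \left|{\omega}\right|}{2} + \frac{\pi}{4} \right)}}{125}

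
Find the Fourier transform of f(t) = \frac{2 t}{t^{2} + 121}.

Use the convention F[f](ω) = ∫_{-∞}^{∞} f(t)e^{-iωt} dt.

F(ω) = - 2 i \pi e^{- 11 \left|{\omega}\right|} \operatorname{sign}{\left(\omega \right)}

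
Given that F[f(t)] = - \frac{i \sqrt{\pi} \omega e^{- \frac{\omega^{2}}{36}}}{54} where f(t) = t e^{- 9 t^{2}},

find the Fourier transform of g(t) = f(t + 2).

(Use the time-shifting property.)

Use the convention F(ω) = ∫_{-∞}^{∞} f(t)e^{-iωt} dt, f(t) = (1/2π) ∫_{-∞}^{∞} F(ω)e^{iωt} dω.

F[g](ω) = - \frac{i \sqrt{\pi} \omega e^{- \frac{\omega \left(\omega - 72 i\right)}{36}}}{54}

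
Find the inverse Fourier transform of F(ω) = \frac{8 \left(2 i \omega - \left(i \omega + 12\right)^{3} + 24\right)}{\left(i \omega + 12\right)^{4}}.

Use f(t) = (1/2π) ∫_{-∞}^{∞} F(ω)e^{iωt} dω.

f(t) = 8 \left(t^{2} - 1\right) e^{- 12 t} u\left(t\right)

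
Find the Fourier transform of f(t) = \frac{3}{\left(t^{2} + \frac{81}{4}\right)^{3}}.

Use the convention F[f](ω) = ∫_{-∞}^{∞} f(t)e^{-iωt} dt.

F(ω) = \frac{\pi \left(27 \omega^{2} + 18 \left|{\omega}\right| + 4\right) e^{- \frac{9 \left|{\omega}\right|}{2}}}{6561}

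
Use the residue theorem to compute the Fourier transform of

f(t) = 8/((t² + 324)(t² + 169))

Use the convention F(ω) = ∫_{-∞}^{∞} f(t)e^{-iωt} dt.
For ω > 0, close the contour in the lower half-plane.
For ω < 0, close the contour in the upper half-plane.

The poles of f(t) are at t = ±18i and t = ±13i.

Let g(z) = f(z)e^{-iωz}; for large |z| the factor e^{-iωz} decays in the lower half-plane when ω > 0 and in the upper half-plane when ω < 0.

Case ω > 0 (lower half-plane, clockwise contour ⇒ F(ω) = -2πi·ΣRes):
  Res_{z = - 18 i} g(z) = - \frac{2 i e^{- 18 \omega}}{1395}
  Res_{z = - 13 i} g(z) = \frac{4 i e^{- 13 \omega}}{2015}
  F(ω) = -2πi·ΣRes = \frac{4 \pi \left(18 e^{5 \omega} - 13\right) e^{- 18 \omega}}{18135}

Case ω < 0 (upper half-plane, counterclockwise contour ⇒ F(ω) = +2πi·ΣRes):
  Res_{z = 18 i} g(z) = \frac{2 i e^{18 \omega}}{1395}
  Res_{z = 13 i} g(z) = - \frac{4 i e^{13 \omega}}{2015}
  F(ω) = 2πi·ΣRes = \frac{4 \pi \left(18 - 13 e^{5 \omega}\right) e^{13 \omega}}{18135}

Both cases combine into a single formula in |ω|:

F(ω) = \frac{4 \pi \left(18 e^{5 \left|{\omega}\right|} - 13\right) e^{- 18 \left|{\omega}\right|}}{18135}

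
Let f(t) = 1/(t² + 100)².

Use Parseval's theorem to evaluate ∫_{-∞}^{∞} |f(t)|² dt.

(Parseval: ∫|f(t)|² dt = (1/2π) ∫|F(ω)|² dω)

∫|f(t)|² dt = \frac{\pi}{32000000}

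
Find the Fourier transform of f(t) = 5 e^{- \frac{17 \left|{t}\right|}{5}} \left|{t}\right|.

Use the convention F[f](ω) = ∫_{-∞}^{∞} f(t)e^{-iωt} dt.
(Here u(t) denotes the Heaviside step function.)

F(ω) = \frac{250 \left(289 - 25 \omega^{2}\right)}{\left(25 \omega^{2} + 289\right)^{2}}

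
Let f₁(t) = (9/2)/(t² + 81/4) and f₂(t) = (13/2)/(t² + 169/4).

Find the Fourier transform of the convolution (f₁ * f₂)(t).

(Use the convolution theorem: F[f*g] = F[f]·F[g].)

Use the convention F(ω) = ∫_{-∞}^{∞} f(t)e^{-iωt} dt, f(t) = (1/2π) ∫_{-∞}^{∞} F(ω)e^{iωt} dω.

F[f₁*f₂](ω) = \pi^{2} e^{- 11 \left|{\omega}\right|}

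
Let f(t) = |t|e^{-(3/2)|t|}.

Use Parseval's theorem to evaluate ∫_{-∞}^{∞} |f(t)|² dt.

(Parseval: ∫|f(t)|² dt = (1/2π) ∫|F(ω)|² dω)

∫|f(t)|² dt = \frac{4}{27}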